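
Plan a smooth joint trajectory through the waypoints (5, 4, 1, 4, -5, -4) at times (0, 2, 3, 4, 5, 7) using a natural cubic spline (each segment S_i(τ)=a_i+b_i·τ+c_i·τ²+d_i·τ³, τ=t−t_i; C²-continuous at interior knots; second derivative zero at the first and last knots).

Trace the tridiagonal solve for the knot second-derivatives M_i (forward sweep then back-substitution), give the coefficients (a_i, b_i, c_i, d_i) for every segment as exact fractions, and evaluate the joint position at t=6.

Δ: Δ0=-1/2, Δ1=-3, Δ2=3, Δ3=-9, Δ4=1/2
row 1: diag=6, rhs=-15; c'=1/6, d'=-5/2
row 2: denom=4−1·1/6=23/6; d'=(36−1·-5/2)/(23/6)=231/23
row 3: denom=4−1·6/23=86/23; d'=(-72−1·231/23)/(86/23)=-1887/86
row 4: denom=6−1·23/86=493/86; d'=(57−1·-1887/86)/(493/86)=6789/493
back: M4=6789/493
back: M3=-1887/86−23/86·6789/493=-12633/493
back: M2=231/23−6/23·-12633/493=8247/493
back: M1=-5/2−1/6·8247/493=-2607/493
M: M0=0, M1=-2607/493, M2=8247/493, M3=-12633/493, M4=6789/493, M5=0
seg 0: a=5, c=M0/2=0, d=(M1−M0)/(6·2)=-869/1972, b=Δ0−h0·(2M0+M1)/6=1245/986
seg 1: a=4, c=M1/2=-2607/986, d=(M2−M1)/(6·1)=1809/493, b=Δ1−h1·(2M1+M2)/6=-3969/986
seg 2: a=1, c=M2/2=8247/986, d=(M3−M2)/(6·1)=-120/17, b=Δ2−h2·(2M2+M3)/6=1671/986
seg 3: a=4, c=M3/2=-12633/986, d=(M4−M3)/(6·1)=3237/493, b=Δ3−h3·(2M3+M4)/6=-2715/986
seg 4: a=-5, c=M4/2=6789/986, d=(M5−M4)/(6·2)=-2263/1972, b=Δ4−h4·(2M4+M5)/6=-8559/986
t_q=6 → seg 4, τ=1; S=-5+-8559/986·τ+6789/986·τ²+-2263/1972·τ³=-15663/1972

  seg 0: a=5 b=1245/986 c=0 d=-869/1972
  seg 1: a=4 b=-3969/986 c=-2607/986 d=1809/493
  seg 2: a=1 b=1671/986 c=8247/986 d=-120/17
  seg 3: a=4 b=-2715/986 c=-12633/986 d=3237/493
  seg 4: a=-5 b=-8559/986 c=6789/986 d=-2263/1972
S(6) = -15663/1972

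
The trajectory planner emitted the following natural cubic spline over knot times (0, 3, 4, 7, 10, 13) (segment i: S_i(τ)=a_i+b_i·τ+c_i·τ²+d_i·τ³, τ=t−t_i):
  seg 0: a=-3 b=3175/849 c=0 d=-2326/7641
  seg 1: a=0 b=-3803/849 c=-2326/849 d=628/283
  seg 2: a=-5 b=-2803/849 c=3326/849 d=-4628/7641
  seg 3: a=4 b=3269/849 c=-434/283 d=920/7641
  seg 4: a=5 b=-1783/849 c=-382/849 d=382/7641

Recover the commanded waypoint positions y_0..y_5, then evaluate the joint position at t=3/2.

y_0 = S_0(0) = a_0 = -3
y_1 = S_1(0) = a_1 = 0
y_2 = S_2(0) = a_2 = -5
y_3 = S_3(0) = a_3 = 4
y_4 = S_4(0) = a_4 = 5
y_5 = S_4(3) = -4
t_q=3/2 is in segment 0 (τ=3/2); S_0(τ)=1791/1132

y_0=-3 y_1=0 y_2=-5 y_3=4 y_4=5 y_5=-4
S(3/2) = 1791/1132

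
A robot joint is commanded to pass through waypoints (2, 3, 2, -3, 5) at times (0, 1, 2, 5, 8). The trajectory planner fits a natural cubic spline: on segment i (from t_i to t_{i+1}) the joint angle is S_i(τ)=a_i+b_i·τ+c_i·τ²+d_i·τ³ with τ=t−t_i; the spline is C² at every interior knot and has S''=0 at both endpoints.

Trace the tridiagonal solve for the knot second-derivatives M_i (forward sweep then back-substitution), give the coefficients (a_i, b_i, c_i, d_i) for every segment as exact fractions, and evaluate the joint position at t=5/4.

  seg 0: a=2 b=163/112 c=0 d=-51/112
  seg 1: a=3 b=5/56 c=-153/112 d=31/112
  seg 2: a=2 b=-29/16 c=-15/28 d=589/3024
  seg 3: a=-3 b=13/56 c=409/336 d=-409/3024
S(5/4) = 21083/7168

Δ: Δ0=1, Δ1=-1, Δ2=-5/3, Δ3=8/3
row 1: diag=4, rhs=-12; c'=1/4, d'=-3
row 2: denom=8−1·1/4=31/4; d'=(-4−1·-3)/(31/4)=-4/31
row 3: denom=12−3·12/31=336/31; d'=(26−3·-4/31)/(336/31)=409/168
back: M3=409/168
back: M2=-4/31−12/31·409/168=-15/14
back: M1=-3−1/4·-15/14=-153/56
M: M0=0, M1=-153/56, M2=-15/14, M3=409/168, M4=0
seg 0: a=2, c=M0/2=0, d=(M1−M0)/(6·1)=-51/112, b=Δ0−h0·(2M0+M1)/6=163/112
seg 1: a=3, c=M1/2=-153/112, d=(M2−M1)/(6·1)=31/112, b=Δ1−h1·(2M1+M2)/6=5/56
seg 2: a=2, c=M2/2=-15/28, d=(M3−M2)/(6·3)=589/3024, b=Δ2−h2·(2M2+M3)/6=-29/16
seg 3: a=-3, c=M3/2=409/336, d=(M4−M3)/(6·3)=-409/3024, b=Δ3−h3·(2M3+M4)/6=13/56
t_q=5/4 → seg 1, τ=1/4; S=3+5/56·τ+-153/112·τ²+31/112·τ³=21083/7168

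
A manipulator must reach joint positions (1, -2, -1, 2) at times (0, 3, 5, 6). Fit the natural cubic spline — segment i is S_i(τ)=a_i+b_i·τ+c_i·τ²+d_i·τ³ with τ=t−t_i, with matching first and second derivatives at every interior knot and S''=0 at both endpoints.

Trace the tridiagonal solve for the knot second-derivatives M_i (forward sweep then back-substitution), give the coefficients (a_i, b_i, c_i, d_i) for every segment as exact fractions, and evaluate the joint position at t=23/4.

  seg 0: a=1 b=-17/14 c=0 d=1/42
  seg 1: a=-2 b=-4/7 c=3/14 d=9/56
  seg 2: a=-1 b=31/14 c=33/28 d=-11/28
S(23/4) = 2075/1792

Δ: Δ0=-1, Δ1=1/2, Δ2=3
row 1: diag=10, rhs=9; c'=1/5, d'=9/10
row 2: denom=6−2·1/5=28/5; d'=(15−2·9/10)/(28/5)=33/14
back: M2=33/14
back: M1=9/10−1/5·33/14=3/7
M: M0=0, M1=3/7, M2=33/14, M3=0
seg 0: a=1, c=M0/2=0, d=(M1−M0)/(6·3)=1/42, b=Δ0−h0·(2M0+M1)/6=-17/14
seg 1: a=-2, c=M1/2=3/14, d=(M2−M1)/(6·2)=9/56, b=Δ1−h1·(2M1+M2)/6=-4/7
seg 2: a=-1, c=M2/2=33/28, d=(M3−M2)/(6·1)=-11/28, b=Δ2−h2·(2M2+M3)/6=31/14
t_q=23/4 → seg 2, τ=3/4; S=-1+31/14·τ+33/28·τ²+-11/28·τ³=2075/1792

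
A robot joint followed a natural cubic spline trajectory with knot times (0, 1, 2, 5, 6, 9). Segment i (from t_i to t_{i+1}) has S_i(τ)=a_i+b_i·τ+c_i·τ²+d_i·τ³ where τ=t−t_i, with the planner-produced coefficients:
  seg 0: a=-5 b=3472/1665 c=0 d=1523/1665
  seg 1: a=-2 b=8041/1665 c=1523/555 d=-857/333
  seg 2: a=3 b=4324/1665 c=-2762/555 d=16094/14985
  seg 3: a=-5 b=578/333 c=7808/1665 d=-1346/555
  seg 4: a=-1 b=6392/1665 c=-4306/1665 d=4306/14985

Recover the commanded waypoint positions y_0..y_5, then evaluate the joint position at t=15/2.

y_0=-5 y_1=-2 y_2=3 y_3=-5 y_4=-1 y_5=-5
S(15/2) = -67/740

y_0 = S_0(0) = a_0 = -5
y_1 = S_1(0) = a_1 = -2
y_2 = S_2(0) = a_2 = 3
y_3 = S_3(0) = a_3 = -5
y_4 = S_4(0) = a_4 = -1
y_5 = S_4(3) = -5
t_q=15/2 is in segment 4 (τ=3/2); S_4(τ)=-67/740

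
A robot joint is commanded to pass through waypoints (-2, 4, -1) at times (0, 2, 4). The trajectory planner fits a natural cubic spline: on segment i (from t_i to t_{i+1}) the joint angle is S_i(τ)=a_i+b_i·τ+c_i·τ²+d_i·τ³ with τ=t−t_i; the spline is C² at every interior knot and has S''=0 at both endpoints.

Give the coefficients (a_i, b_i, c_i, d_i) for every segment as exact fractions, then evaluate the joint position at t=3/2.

Δ: Δ0=3, Δ1=-5/2
row 1: diag=8, rhs=-33; c'=1/4, d'=-33/8
back: M1=-33/8
M: M0=0, M1=-33/8, M2=0
seg 0: a=-2, c=M0/2=0, d=(M1−M0)/(6·2)=-11/32, b=Δ0−h0·(2M0+M1)/6=35/8
seg 1: a=4, c=M1/2=-33/16, d=(M2−M1)/(6·2)=11/32, b=Δ1−h1·(2M1+M2)/6=1/4
t_q=3/2 → seg 0, τ=3/2; S=-2+35/8·τ+0·τ²+-11/32·τ³=871/256

  seg 0: a=-2 b=35/8 c=0 d=-11/32
  seg 1: a=4 b=1/4 c=-33/16 d=11/32
S(3/2) = 871/256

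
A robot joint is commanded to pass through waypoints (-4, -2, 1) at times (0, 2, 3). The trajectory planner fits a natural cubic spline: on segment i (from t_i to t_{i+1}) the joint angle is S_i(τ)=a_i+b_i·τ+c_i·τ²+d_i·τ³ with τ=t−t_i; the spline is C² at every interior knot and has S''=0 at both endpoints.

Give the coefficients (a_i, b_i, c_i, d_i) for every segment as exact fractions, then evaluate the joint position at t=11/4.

  seg 0: a=-4 b=1/3 c=0 d=1/6
  seg 1: a=-2 b=7/3 c=1 d=-1/3
S(11/4) = 11/64

Δ: Δ0=1, Δ1=3
row 1: diag=6, rhs=12; c'=1/6, d'=2
back: M1=2
M: M0=0, M1=2, M2=0
seg 0: a=-4, c=M0/2=0, d=(M1−M0)/(6·2)=1/6, b=Δ0−h0·(2M0+M1)/6=1/3
seg 1: a=-2, c=M1/2=1, d=(M2−M1)/(6·1)=-1/3, b=Δ1−h1·(2M1+M2)/6=7/3
t_q=11/4 → seg 1, τ=3/4; S=-2+7/3·τ+1·τ²+-1/3·τ³=11/64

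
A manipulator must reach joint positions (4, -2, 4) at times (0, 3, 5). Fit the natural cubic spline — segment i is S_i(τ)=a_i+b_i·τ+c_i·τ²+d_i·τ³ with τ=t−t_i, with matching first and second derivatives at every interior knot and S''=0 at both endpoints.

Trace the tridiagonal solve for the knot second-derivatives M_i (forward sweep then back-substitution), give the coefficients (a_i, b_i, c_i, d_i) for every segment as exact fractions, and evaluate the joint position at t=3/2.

Δ: Δ0=-2, Δ1=3
row 1: diag=10, rhs=30; c'=1/5, d'=3
back: M1=3
M: M0=0, M1=3, M2=0
seg 0: a=4, c=M0/2=0, d=(M1−M0)/(6·3)=1/6, b=Δ0−h0·(2M0+M1)/6=-7/2
seg 1: a=-2, c=M1/2=3/2, d=(M2−M1)/(6·2)=-1/4, b=Δ1−h1·(2M1+M2)/6=1
t_q=3/2 → seg 0, τ=3/2; S=4+-7/2·τ+0·τ²+1/6·τ³=-11/16

  seg 0: a=4 b=-7/2 c=0 d=1/6
  seg 1: a=-2 b=1 c=3/2 d=-1/4
S(3/2) = -11/16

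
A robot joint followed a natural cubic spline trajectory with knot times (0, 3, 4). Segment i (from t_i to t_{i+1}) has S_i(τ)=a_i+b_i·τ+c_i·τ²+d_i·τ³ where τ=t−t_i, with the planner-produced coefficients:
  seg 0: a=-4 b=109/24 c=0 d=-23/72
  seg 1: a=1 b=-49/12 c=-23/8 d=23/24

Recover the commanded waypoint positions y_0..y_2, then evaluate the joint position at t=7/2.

y_0=-4 y_1=1 y_2=-5
S(7/2) = -105/64

y_0 = S_0(0) = a_0 = -4
y_1 = S_1(0) = a_1 = 1
y_2 = S_1(1) = -5
t_q=7/2 is in segment 1 (τ=1/2); S_1(τ)=-105/64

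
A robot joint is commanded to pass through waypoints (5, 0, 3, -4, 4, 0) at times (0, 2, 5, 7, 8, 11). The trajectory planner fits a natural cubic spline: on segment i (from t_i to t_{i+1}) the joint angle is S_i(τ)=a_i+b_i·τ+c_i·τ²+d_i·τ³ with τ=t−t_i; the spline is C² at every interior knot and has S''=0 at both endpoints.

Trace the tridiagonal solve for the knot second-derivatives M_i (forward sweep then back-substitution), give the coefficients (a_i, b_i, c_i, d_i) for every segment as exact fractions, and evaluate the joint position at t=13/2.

Δ: Δ0=-5/2, Δ1=1, Δ2=-7/2, Δ3=8, Δ4=-4/3
row 1: diag=10, rhs=21; c'=3/10, d'=21/10
row 2: denom=10−3·3/10=91/10; d'=(-27−3·21/10)/(91/10)=-333/91
row 3: denom=6−2·20/91=506/91; d'=(69−2·-333/91)/(506/91)=6945/506
row 4: denom=8−1·91/506=3957/506; d'=(-56−1·6945/506)/(3957/506)=-35281/3957
back: M4=-35281/3957
back: M3=6945/506−91/506·-35281/3957=60656/3957
back: M2=-333/91−20/91·60656/3957=-27811/3957
back: M1=21/10−3/10·-27811/3957=5551/1319
M: M0=0, M1=5551/1319, M2=-27811/3957, M3=60656/3957, M4=-35281/3957, M5=0
seg 0: a=5, c=M0/2=0, d=(M1−M0)/(6·2)=5551/15828, b=Δ0−h0·(2M0+M1)/6=-30887/7914
seg 1: a=0, c=M1/2=5551/2638, d=(M2−M1)/(6·3)=-22232/35613, b=Δ1−h1·(2M1+M2)/6=2419/7914
seg 2: a=3, c=M2/2=-27811/7914, d=(M3−M2)/(6·2)=29489/15828, b=Δ2−h2·(2M2+M3)/6=-31055/7914
seg 3: a=-4, c=M3/2=30328/3957, d=(M4−M3)/(6·1)=-31979/7914, b=Δ3−h3·(2M3+M4)/6=11545/2638
seg 4: a=4, c=M4/2=-35281/7914, d=(M5−M4)/(6·3)=35281/71226, b=Δ4−h4·(2M4+M5)/6=30005/3957
t_q=13/2 → seg 2, τ=3/2; S=3+-31055/7914·τ+-27811/7914·τ²+29489/15828·τ³=-190147/42208

  seg 0: a=5 b=-30887/7914 c=0 d=5551/15828
  seg 1: a=0 b=2419/7914 c=5551/2638 d=-22232/35613
  seg 2: a=3 b=-31055/7914 c=-27811/7914 d=29489/15828
  seg 3: a=-4 b=11545/2638 c=30328/3957 d=-31979/7914
  seg 4: a=4 b=30005/3957 c=-35281/7914 d=35281/71226
S(13/2) = -190147/42208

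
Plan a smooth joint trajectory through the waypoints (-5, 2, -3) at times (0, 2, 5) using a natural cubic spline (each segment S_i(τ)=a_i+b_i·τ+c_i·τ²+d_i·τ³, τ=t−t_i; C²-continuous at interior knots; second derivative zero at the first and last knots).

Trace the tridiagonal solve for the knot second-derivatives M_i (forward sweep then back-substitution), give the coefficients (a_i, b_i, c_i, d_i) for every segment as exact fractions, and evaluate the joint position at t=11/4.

  seg 0: a=-5 b=68/15 c=0 d=-31/120
  seg 1: a=2 b=43/30 c=-31/20 d=31/180
S(11/4) = 2913/1280

Δ: Δ0=7/2, Δ1=-5/3
row 1: diag=10, rhs=-31; c'=3/10, d'=-31/10
back: M1=-31/10
M: M0=0, M1=-31/10, M2=0
seg 0: a=-5, c=M0/2=0, d=(M1−M0)/(6·2)=-31/120, b=Δ0−h0·(2M0+M1)/6=68/15
seg 1: a=2, c=M1/2=-31/20, d=(M2−M1)/(6·3)=31/180, b=Δ1−h1·(2M1+M2)/6=43/30
t_q=11/4 → seg 1, τ=3/4; S=2+43/30·τ+-31/20·τ²+31/180·τ³=2913/1280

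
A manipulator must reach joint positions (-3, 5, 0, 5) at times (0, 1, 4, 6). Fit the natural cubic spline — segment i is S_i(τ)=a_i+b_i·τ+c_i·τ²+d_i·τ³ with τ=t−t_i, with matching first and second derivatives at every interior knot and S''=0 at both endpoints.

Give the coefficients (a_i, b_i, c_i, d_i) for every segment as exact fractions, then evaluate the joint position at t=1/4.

  seg 0: a=-3 b=4063/426 c=0 d=-655/426
  seg 1: a=5 b=1049/213 c=-655/142 d=343/426
  seg 2: a=0 b=-431/426 c=187/71 d=-187/426
S(1/4) = -5813/9088

Δ: Δ0=8, Δ1=-5/3, Δ2=5/2
row 1: diag=8, rhs=-58; c'=3/8, d'=-29/4
row 2: denom=10−3·3/8=71/8; d'=(25−3·-29/4)/(71/8)=374/71
back: M2=374/71
back: M1=-29/4−3/8·374/71=-655/71
M: M0=0, M1=-655/71, M2=374/71, M3=0
seg 0: a=-3, c=M0/2=0, d=(M1−M0)/(6·1)=-655/426, b=Δ0−h0·(2M0+M1)/6=4063/426
seg 1: a=5, c=M1/2=-655/142, d=(M2−M1)/(6·3)=343/426, b=Δ1−h1·(2M1+M2)/6=1049/213
seg 2: a=0, c=M2/2=187/71, d=(M3−M2)/(6·2)=-187/426, b=Δ2−h2·(2M2+M3)/6=-431/426
t_q=1/4 → seg 0, τ=1/4; S=-3+4063/426·τ+0·τ²+-655/426·τ³=-5813/9088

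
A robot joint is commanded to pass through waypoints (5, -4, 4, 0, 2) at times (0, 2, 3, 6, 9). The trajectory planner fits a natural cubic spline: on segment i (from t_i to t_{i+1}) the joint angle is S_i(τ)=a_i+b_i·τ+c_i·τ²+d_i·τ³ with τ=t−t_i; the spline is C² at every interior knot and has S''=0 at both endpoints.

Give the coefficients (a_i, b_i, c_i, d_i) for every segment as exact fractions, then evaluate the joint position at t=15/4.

Δ: Δ0=-9/2, Δ1=8, Δ2=-4/3, Δ3=2/3
row 1: diag=6, rhs=75; c'=1/6, d'=25/2
row 2: denom=8−1·1/6=47/6; d'=(-56−1·25/2)/(47/6)=-411/47
row 3: denom=12−3·18/47=510/47; d'=(12−3·-411/47)/(510/47)=599/170
back: M3=599/170
back: M2=-411/47−18/47·599/170=-858/85
back: M1=25/2−1/6·-858/85=2411/170
M: M0=0, M1=2411/170, M2=-858/85, M3=599/170, M4=0
seg 0: a=5, c=M0/2=0, d=(M1−M0)/(6·2)=2411/2040, b=Δ0−h0·(2M0+M1)/6=-2353/255
seg 1: a=-4, c=M1/2=2411/340, d=(M2−M1)/(6·1)=-4127/1020, b=Δ1−h1·(2M1+M2)/6=2527/510
seg 2: a=4, c=M2/2=-429/85, d=(M3−M2)/(6·3)=463/612, b=Δ2−h2·(2M2+M3)/6=7139/1020
seg 3: a=0, c=M3/2=599/340, d=(M4−M3)/(6·3)=-599/3060, b=Δ3−h3·(2M3+M4)/6=-1457/510
t_q=15/4 → seg 2, τ=3/4; S=4+7139/1020·τ+-429/85·τ²+463/612·τ³=146433/21760

  seg 0: a=5 b=-2353/255 c=0 d=2411/2040
  seg 1: a=-4 b=2527/510 c=2411/340 d=-4127/1020
  seg 2: a=4 b=7139/1020 c=-429/85 d=463/612
  seg 3: a=0 b=-1457/510 c=599/340 d=-599/3060
S(15/4) = 146433/21760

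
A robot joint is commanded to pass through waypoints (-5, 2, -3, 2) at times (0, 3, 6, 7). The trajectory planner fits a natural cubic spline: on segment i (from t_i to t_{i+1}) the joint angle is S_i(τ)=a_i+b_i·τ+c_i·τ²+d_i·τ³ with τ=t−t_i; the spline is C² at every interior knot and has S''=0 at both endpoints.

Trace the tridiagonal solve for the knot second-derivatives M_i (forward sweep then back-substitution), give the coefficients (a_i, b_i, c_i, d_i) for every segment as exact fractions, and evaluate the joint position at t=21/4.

Δ: Δ0=7/3, Δ1=-5/3, Δ2=5
row 1: diag=12, rhs=-24; c'=1/4, d'=-2
row 2: denom=8−3·1/4=29/4; d'=(40−3·-2)/(29/4)=184/29
back: M2=184/29
back: M1=-2−1/4·184/29=-104/29
M: M0=0, M1=-104/29, M2=184/29, M3=0
seg 0: a=-5, c=M0/2=0, d=(M1−M0)/(6·3)=-52/261, b=Δ0−h0·(2M0+M1)/6=359/87
seg 1: a=2, c=M1/2=-52/29, d=(M2−M1)/(6·3)=16/29, b=Δ1−h1·(2M1+M2)/6=-109/87
seg 2: a=-3, c=M2/2=92/29, d=(M3−M2)/(6·1)=-92/87, b=Δ2−h2·(2M2+M3)/6=251/87
t_q=21/4 → seg 1, τ=9/4; S=2+-109/87·τ+-52/29·τ²+16/29·τ³=-419/116

  seg 0: a=-5 b=359/87 c=0 d=-52/261
  seg 1: a=2 b=-109/87 c=-52/29 d=16/29
  seg 2: a=-3 b=251/87 c=92/29 d=-92/87
S(21/4) = -419/116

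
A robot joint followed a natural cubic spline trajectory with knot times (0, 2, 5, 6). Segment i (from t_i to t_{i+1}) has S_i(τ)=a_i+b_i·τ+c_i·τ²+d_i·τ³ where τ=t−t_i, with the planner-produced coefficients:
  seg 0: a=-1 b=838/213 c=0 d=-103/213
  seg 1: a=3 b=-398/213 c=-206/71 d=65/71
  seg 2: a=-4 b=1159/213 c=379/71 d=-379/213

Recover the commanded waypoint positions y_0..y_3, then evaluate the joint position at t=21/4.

y_0=-1 y_1=3 y_2=-4 y_3=5
S(21/4) = -10605/4544

y_0 = S_0(0) = a_0 = -1
y_1 = S_1(0) = a_1 = 3
y_2 = S_2(0) = a_2 = -4
y_3 = S_2(1) = 5
t_q=21/4 is in segment 2 (τ=1/4); S_2(τ)=-10605/4544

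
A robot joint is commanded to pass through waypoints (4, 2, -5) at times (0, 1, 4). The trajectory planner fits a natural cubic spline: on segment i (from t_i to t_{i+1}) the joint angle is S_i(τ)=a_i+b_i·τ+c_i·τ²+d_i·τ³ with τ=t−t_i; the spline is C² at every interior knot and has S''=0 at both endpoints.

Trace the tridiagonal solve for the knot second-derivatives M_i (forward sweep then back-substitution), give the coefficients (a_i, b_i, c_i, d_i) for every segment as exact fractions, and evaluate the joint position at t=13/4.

Δ: Δ0=-2, Δ1=-7/3
row 1: diag=8, rhs=-2; c'=3/8, d'=-1/4
back: M1=-1/4
M: M0=0, M1=-1/4, M2=0
seg 0: a=4, c=M0/2=0, d=(M1−M0)/(6·1)=-1/24, b=Δ0−h0·(2M0+M1)/6=-47/24
seg 1: a=2, c=M1/2=-1/8, d=(M2−M1)/(6·3)=1/72, b=Δ1−h1·(2M1+M2)/6=-25/12
t_q=13/4 → seg 1, τ=9/4; S=2+-25/12·τ+-1/8·τ²+1/72·τ³=-1619/512

  seg 0: a=4 b=-47/24 c=0 d=-1/24
  seg 1: a=2 b=-25/12 c=-1/8 d=1/72
S(13/4) = -1619/512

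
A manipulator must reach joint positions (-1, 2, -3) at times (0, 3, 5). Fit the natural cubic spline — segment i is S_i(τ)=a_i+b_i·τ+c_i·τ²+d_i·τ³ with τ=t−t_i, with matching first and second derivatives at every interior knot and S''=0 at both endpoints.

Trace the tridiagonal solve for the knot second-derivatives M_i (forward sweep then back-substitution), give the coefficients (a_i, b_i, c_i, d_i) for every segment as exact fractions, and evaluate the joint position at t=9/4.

Δ: Δ0=1, Δ1=-5/2
row 1: diag=10, rhs=-21; c'=1/5, d'=-21/10
back: M1=-21/10
M: M0=0, M1=-21/10, M2=0
seg 0: a=-1, c=M0/2=0, d=(M1−M0)/(6·3)=-7/60, b=Δ0−h0·(2M0+M1)/6=41/20
seg 1: a=2, c=M1/2=-21/20, d=(M2−M1)/(6·2)=7/40, b=Δ1−h1·(2M1+M2)/6=-11/10
t_q=9/4 → seg 0, τ=9/4; S=-1+41/20·τ+0·τ²+-7/60·τ³=2923/1280

  seg 0: a=-1 b=41/20 c=0 d=-7/60
  seg 1: a=2 b=-11/10 c=-21/20 d=7/40
S(9/4) = 2923/1280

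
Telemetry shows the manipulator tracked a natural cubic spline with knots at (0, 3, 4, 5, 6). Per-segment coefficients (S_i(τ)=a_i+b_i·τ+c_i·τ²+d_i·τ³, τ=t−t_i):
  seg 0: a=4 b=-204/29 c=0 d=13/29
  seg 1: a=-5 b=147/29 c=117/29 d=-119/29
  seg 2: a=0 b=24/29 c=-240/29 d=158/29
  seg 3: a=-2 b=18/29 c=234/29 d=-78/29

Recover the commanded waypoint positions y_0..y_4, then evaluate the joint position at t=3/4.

y_0 = S_0(0) = a_0 = 4
y_1 = S_1(0) = a_1 = -5
y_2 = S_2(0) = a_2 = 0
y_3 = S_3(0) = a_3 = -2
y_4 = S_3(1) = 4
t_q=3/4 is in segment 0 (τ=3/4); S_0(τ)=-2017/1856

y_0=4 y_1=-5 y_2=0 y_3=-2 y_4=4
S(3/4) = -2017/1856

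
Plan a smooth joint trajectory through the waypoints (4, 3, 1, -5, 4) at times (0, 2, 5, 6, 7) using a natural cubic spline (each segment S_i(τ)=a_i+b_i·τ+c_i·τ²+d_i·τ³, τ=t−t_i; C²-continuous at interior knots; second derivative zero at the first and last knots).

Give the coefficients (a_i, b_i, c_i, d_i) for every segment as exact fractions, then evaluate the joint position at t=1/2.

  seg 0: a=4 b=-517/411 c=0 d=623/3288
  seg 1: a=3 b=835/822 c=623/548 d=-2791/4932
  seg 2: a=1 b=-12235/1644 c=-542/137 d=8875/1644
  seg 3: a=-5 b=691/822 c=6707/548 d=-6707/1644
S(1/2) = 29765/8768

Δ: Δ0=-1/2, Δ1=-2/3, Δ2=-6, Δ3=9
row 1: diag=10, rhs=-1; c'=3/10, d'=-1/10
row 2: denom=8−3·3/10=71/10; d'=(-32−3·-1/10)/(71/10)=-317/71
row 3: denom=4−1·10/71=274/71; d'=(90−1·-317/71)/(274/71)=6707/274
back: M3=6707/274
back: M2=-317/71−10/71·6707/274=-1084/137
back: M1=-1/10−3/10·-1084/137=623/274
M: M0=0, M1=623/274, M2=-1084/137, M3=6707/274, M4=0
seg 0: a=4, c=M0/2=0, d=(M1−M0)/(6·2)=623/3288, b=Δ0−h0·(2M0+M1)/6=-517/411
seg 1: a=3, c=M1/2=623/548, d=(M2−M1)/(6·3)=-2791/4932, b=Δ1−h1·(2M1+M2)/6=835/822
seg 2: a=1, c=M2/2=-542/137, d=(M3−M2)/(6·1)=8875/1644, b=Δ2−h2·(2M2+M3)/6=-12235/1644
seg 3: a=-5, c=M3/2=6707/548, d=(M4−M3)/(6·1)=-6707/1644, b=Δ3−h3·(2M3+M4)/6=691/822
t_q=1/2 → seg 0, τ=1/2; S=4+-517/411·τ+0·τ²+623/3288·τ³=29765/8768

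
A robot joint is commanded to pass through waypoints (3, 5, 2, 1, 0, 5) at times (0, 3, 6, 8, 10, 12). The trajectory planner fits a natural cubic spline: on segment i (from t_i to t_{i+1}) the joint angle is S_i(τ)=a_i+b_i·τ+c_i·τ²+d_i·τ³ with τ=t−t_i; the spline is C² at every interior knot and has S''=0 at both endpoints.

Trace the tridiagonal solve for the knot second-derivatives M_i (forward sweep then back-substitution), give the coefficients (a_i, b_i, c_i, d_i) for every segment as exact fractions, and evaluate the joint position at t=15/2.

Δ: Δ0=2/3, Δ1=-1, Δ2=-1/2, Δ3=-1/2, Δ4=5/2
row 1: diag=12, rhs=-10; c'=1/4, d'=-5/6
row 2: denom=10−3·1/4=37/4; d'=(3−3·-5/6)/(37/4)=22/37
row 3: denom=8−2·8/37=280/37; d'=(0−2·22/37)/(280/37)=-11/70
row 4: denom=8−2·37/140=523/70; d'=(18−2·-11/70)/(523/70)=1282/523
back: M4=1282/523
back: M3=-11/70−37/140·1282/523=-421/523
back: M2=22/37−8/37·-421/523=402/523
back: M1=-5/6−1/4·402/523=-1609/1569
M: M0=0, M1=-1609/1569, M2=402/523, M3=-421/523, M4=1282/523, M5=0
seg 0: a=3, c=M0/2=0, d=(M1−M0)/(6·3)=-1609/28242, b=Δ0−h0·(2M0+M1)/6=3701/3138
seg 1: a=5, c=M1/2=-1609/3138, d=(M2−M1)/(6·3)=2815/28242, b=Δ1−h1·(2M1+M2)/6=-563/1569
seg 2: a=2, c=M2/2=201/523, d=(M3−M2)/(6·2)=-823/6276, b=Δ2−h2·(2M2+M3)/6=-2335/3138
seg 3: a=1, c=M3/2=-421/1046, d=(M4−M3)/(6·2)=1703/6276, b=Δ3−h3·(2M3+M4)/6=-2449/3138
seg 4: a=0, c=M4/2=641/523, d=(M5−M4)/(6·2)=-641/3138, b=Δ4−h4·(2M4+M5)/6=2717/3138
t_q=15/2 → seg 2, τ=3/2; S=2+-2335/3138·τ+201/523·τ²+-823/6276·τ³=21857/16736

  seg 0: a=3 b=3701/3138 c=0 d=-1609/28242
  seg 1: a=5 b=-563/1569 c=-1609/3138 d=2815/28242
  seg 2: a=2 b=-2335/3138 c=201/523 d=-823/6276
  seg 3: a=1 b=-2449/3138 c=-421/1046 d=1703/6276
  seg 4: a=0 b=2717/3138 c=641/523 d=-641/3138
S(15/2) = 21857/16736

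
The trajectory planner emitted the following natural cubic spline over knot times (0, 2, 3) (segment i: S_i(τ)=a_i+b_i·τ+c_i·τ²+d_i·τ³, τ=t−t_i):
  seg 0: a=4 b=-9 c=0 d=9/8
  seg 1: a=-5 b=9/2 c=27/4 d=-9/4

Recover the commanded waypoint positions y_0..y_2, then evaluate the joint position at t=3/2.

y_0=4 y_1=-5 y_2=4
S(3/2) = -365/64

y_0 = S_0(0) = a_0 = 4
y_1 = S_1(0) = a_1 = -5
y_2 = S_1(1) = 4
t_q=3/2 is in segment 0 (τ=3/2); S_0(τ)=-365/64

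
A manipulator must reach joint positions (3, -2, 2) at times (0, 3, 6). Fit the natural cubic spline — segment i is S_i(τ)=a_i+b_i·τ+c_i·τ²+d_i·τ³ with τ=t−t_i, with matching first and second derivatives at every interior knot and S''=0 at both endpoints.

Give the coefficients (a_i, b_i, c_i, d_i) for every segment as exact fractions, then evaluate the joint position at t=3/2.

Δ: Δ0=-5/3, Δ1=4/3
row 1: diag=12, rhs=18; c'=1/4, d'=3/2
back: M1=3/2
M: M0=0, M1=3/2, M2=0
seg 0: a=3, c=M0/2=0, d=(M1−M0)/(6·3)=1/12, b=Δ0−h0·(2M0+M1)/6=-29/12
seg 1: a=-2, c=M1/2=3/4, d=(M2−M1)/(6·3)=-1/12, b=Δ1−h1·(2M1+M2)/6=-1/6
t_q=3/2 → seg 0, τ=3/2; S=3+-29/12·τ+0·τ²+1/12·τ³=-11/32

  seg 0: a=3 b=-29/12 c=0 d=1/12
  seg 1: a=-2 b=-1/6 c=3/4 d=-1/12
S(3/2) = -11/32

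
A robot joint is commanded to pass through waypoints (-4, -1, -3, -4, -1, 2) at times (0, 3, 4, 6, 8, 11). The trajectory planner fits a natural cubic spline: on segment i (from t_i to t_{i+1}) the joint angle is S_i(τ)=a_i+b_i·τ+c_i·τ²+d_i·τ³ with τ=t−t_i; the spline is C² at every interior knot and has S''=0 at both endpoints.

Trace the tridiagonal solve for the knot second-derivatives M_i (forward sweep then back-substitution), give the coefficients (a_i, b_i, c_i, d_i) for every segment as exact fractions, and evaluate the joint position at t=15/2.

  seg 0: a=-4 b=601/271 c=0 d=-110/813
  seg 1: a=-1 b=-389/271 c=-330/271 d=177/271
  seg 2: a=-3 b=-518/271 c=201/271 d=-39/2168
  seg 3: a=-4 b=455/542 c=687/1084 d=-329/2168
  seg 4: a=-1 b=421/271 c=-75/271 d=25/813
S(15/2) = -31687/17344

Δ: Δ0=1, Δ1=-2, Δ2=-1/2, Δ3=3/2, Δ4=1
row 1: diag=8, rhs=-18; c'=1/8, d'=-9/4
row 2: denom=6−1·1/8=47/8; d'=(9−1·-9/4)/(47/8)=90/47
row 3: denom=8−2·16/47=344/47; d'=(12−2·90/47)/(344/47)=48/43
row 4: denom=10−2·47/172=813/86; d'=(-3−2·48/43)/(813/86)=-150/271
back: M4=-150/271
back: M3=48/43−47/172·-150/271=687/542
back: M2=90/47−16/47·687/542=402/271
back: M1=-9/4−1/8·402/271=-660/271
M: M0=0, M1=-660/271, M2=402/271, M3=687/542, M4=-150/271, M5=0
seg 0: a=-4, c=M0/2=0, d=(M1−M0)/(6·3)=-110/813, b=Δ0−h0·(2M0+M1)/6=601/271
seg 1: a=-1, c=M1/2=-330/271, d=(M2−M1)/(6·1)=177/271, b=Δ1−h1·(2M1+M2)/6=-389/271
seg 2: a=-3, c=M2/2=201/271, d=(M3−M2)/(6·2)=-39/2168, b=Δ2−h2·(2M2+M3)/6=-518/271
seg 3: a=-4, c=M3/2=687/1084, d=(M4−M3)/(6·2)=-329/2168, b=Δ3−h3·(2M3+M4)/6=455/542
seg 4: a=-1, c=M4/2=-75/271, d=(M5−M4)/(6·3)=25/813, b=Δ4−h4·(2M4+M5)/6=421/271
t_q=15/2 → seg 3, τ=3/2; S=-4+455/542·τ+687/1084·τ²+-329/2168·τ³=-31687/17344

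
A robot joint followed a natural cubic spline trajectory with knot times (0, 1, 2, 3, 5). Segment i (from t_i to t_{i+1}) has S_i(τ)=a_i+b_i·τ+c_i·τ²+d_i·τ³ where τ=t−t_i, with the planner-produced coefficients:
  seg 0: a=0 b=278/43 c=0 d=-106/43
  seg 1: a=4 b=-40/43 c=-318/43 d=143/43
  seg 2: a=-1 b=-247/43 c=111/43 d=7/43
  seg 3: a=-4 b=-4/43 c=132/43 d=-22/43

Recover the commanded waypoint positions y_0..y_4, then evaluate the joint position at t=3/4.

y_0 = S_0(0) = a_0 = 0
y_1 = S_1(0) = a_1 = 4
y_2 = S_2(0) = a_2 = -1
y_3 = S_3(0) = a_3 = -4
y_4 = S_3(2) = 4
t_q=3/4 is in segment 0 (τ=3/4); S_0(τ)=5241/1376

y_0=0 y_1=4 y_2=-1 y_3=-4 y_4=4
S(3/4) = 5241/1376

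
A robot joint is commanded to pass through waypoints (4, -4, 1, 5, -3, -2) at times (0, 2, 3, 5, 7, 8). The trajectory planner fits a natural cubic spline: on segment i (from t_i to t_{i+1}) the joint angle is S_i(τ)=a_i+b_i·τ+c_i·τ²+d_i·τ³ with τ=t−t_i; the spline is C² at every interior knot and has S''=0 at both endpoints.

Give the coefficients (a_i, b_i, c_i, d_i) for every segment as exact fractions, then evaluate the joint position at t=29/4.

Δ: Δ0=-4, Δ1=5, Δ2=2, Δ3=-4, Δ4=1
row 1: diag=6, rhs=54; c'=1/6, d'=9
row 2: denom=6−1·1/6=35/6; d'=(-18−1·9)/(35/6)=-162/35
row 3: denom=8−2·12/35=256/35; d'=(-36−2·-162/35)/(256/35)=-117/32
row 4: denom=6−2·35/128=349/64; d'=(30−2·-117/32)/(349/64)=2388/349
back: M4=2388/349
back: M3=-117/32−35/128·2388/349=-1929/349
back: M2=-162/35−12/35·-1929/349=-954/349
back: M1=9−1/6·-954/349=3300/349
M: M0=0, M1=3300/349, M2=-954/349, M3=-1929/349, M4=2388/349, M5=0
seg 0: a=4, c=M0/2=0, d=(M1−M0)/(6·2)=275/349, b=Δ0−h0·(2M0+M1)/6=-2496/349
seg 1: a=-4, c=M1/2=1650/349, d=(M2−M1)/(6·1)=-709/349, b=Δ1−h1·(2M1+M2)/6=804/349
seg 2: a=1, c=M2/2=-477/349, d=(M3−M2)/(6·2)=-325/1396, b=Δ2−h2·(2M2+M3)/6=1977/349
seg 3: a=5, c=M3/2=-1929/698, d=(M4−M3)/(6·2)=1439/1396, b=Δ3−h3·(2M3+M4)/6=-906/349
seg 4: a=-3, c=M4/2=1194/349, d=(M5−M4)/(6·1)=-398/349, b=Δ4−h4·(2M4+M5)/6=-447/349
t_q=29/4 → seg 4, τ=1/4; S=-3+-447/349·τ+1194/349·τ²+-398/349·τ³=-34891/11168

  seg 0: a=4 b=-2496/349 c=0 d=275/349
  seg 1: a=-4 b=804/349 c=1650/349 d=-709/349
  seg 2: a=1 b=1977/349 c=-477/349 d=-325/1396
  seg 3: a=5 b=-906/349 c=-1929/698 d=1439/1396
  seg 4: a=-3 b=-447/349 c=1194/349 d=-398/349
S(29/4) = -34891/11168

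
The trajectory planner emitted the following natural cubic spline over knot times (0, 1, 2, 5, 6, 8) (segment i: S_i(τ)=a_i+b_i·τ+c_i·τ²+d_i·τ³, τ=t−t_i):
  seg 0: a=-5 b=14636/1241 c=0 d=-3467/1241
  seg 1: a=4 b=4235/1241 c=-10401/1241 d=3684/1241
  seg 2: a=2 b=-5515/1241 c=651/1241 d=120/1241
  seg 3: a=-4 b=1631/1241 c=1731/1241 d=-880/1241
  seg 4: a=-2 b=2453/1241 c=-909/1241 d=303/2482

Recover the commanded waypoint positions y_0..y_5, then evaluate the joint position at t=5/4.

y_0 = S_0(0) = a_0 = -5
y_1 = S_1(0) = a_1 = 4
y_2 = S_2(0) = a_2 = 2
y_3 = S_3(0) = a_3 = -4
y_4 = S_4(0) = a_4 = -2
y_5 = S_4(2) = 0
t_q=5/4 is in segment 1 (τ=1/4); S_1(τ)=21721/4964

y_0=-5 y_1=4 y_2=2 y_3=-4 y_4=-2 y_5=0
S(5/4) = 21721/4964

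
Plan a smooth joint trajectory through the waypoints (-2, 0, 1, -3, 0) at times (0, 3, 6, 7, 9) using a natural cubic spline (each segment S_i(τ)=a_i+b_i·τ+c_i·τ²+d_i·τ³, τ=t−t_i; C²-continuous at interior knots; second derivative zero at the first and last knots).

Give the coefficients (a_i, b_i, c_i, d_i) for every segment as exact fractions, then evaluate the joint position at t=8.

  seg 0: a=-2 b=69/340 c=0 d=473/9180
  seg 1: a=0 b=271/170 c=473/1020 d=-541/1836
  seg 2: a=1 b=-1217/340 c=-186/85 d=601/340
  seg 3: a=-3 b=-451/170 c=1059/340 d=-353/680
S(8) = -2079/680

Δ: Δ0=2/3, Δ1=1/3, Δ2=-4, Δ3=3/2
row 1: diag=12, rhs=-2; c'=1/4, d'=-1/6
row 2: denom=8−3·1/4=29/4; d'=(-26−3·-1/6)/(29/4)=-102/29
row 3: denom=6−1·4/29=170/29; d'=(33−1·-102/29)/(170/29)=1059/170
back: M3=1059/170
back: M2=-102/29−4/29·1059/170=-372/85
back: M1=-1/6−1/4·-372/85=473/510
M: M0=0, M1=473/510, M2=-372/85, M3=1059/170, M4=0
seg 0: a=-2, c=M0/2=0, d=(M1−M0)/(6·3)=473/9180, b=Δ0−h0·(2M0+M1)/6=69/340
seg 1: a=0, c=M1/2=473/1020, d=(M2−M1)/(6·3)=-541/1836, b=Δ1−h1·(2M1+M2)/6=271/170
seg 2: a=1, c=M2/2=-186/85, d=(M3−M2)/(6·1)=601/340, b=Δ2−h2·(2M2+M3)/6=-1217/340
seg 3: a=-3, c=M3/2=1059/340, d=(M4−M3)/(6·2)=-353/680, b=Δ3−h3·(2M3+M4)/6=-451/170
t_q=8 → seg 3, τ=1; S=-3+-451/170·τ+1059/340·τ²+-353/680·τ³=-2079/680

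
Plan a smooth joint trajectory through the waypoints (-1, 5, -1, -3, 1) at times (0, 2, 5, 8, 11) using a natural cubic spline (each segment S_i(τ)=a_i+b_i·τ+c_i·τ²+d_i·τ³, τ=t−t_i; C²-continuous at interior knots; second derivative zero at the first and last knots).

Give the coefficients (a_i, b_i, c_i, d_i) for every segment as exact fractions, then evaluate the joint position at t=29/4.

Δ: Δ0=3, Δ1=-2, Δ2=-2/3, Δ3=4/3
row 1: diag=10, rhs=-30; c'=3/10, d'=-3
row 2: denom=12−3·3/10=111/10; d'=(8−3·-3)/(111/10)=170/111
row 3: denom=12−3·10/37=414/37; d'=(12−3·170/111)/(414/37)=137/207
back: M3=137/207
back: M2=170/111−10/37·137/207=280/207
back: M1=-3−3/10·280/207=-235/69
M: M0=0, M1=-235/69, M2=280/207, M3=137/207, M4=0
seg 0: a=-1, c=M0/2=0, d=(M1−M0)/(6·2)=-235/828, b=Δ0−h0·(2M0+M1)/6=856/207
seg 1: a=5, c=M1/2=-235/138, d=(M2−M1)/(6·3)=985/3726, b=Δ1−h1·(2M1+M2)/6=151/207
seg 2: a=-1, c=M2/2=140/207, d=(M3−M2)/(6·3)=-143/3726, b=Δ2−h2·(2M2+M3)/6=-973/414
seg 3: a=-3, c=M3/2=137/414, d=(M4−M3)/(6·3)=-137/3726, b=Δ3−h3·(2M3+M4)/6=139/207
t_q=29/4 → seg 2, τ=9/4; S=-1+-973/414·τ+140/207·τ²+-143/3726·τ³=-9719/2944

  seg 0: a=-1 b=856/207 c=0 d=-235/828
  seg 1: a=5 b=151/207 c=-235/138 d=985/3726
  seg 2: a=-1 b=-973/414 c=140/207 d=-143/3726
  seg 3: a=-3 b=139/207 c=137/414 d=-137/3726
S(29/4) = -9719/2944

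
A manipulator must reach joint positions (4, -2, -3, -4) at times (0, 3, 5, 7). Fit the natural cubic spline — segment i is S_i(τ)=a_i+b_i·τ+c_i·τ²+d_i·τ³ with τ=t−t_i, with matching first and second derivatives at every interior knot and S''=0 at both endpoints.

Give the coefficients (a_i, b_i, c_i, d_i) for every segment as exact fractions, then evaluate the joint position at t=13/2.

  seg 0: a=4 b=-47/19 c=0 d=1/19
  seg 1: a=-2 b=-20/19 c=9/19 d=-15/152
  seg 2: a=-3 b=-13/38 c=-9/76 d=3/152
S(13/2) = -4515/1216

Δ: Δ0=-2, Δ1=-1/2, Δ2=-1/2
row 1: diag=10, rhs=9; c'=1/5, d'=9/10
row 2: denom=8−2·1/5=38/5; d'=(0−2·9/10)/(38/5)=-9/38
back: M2=-9/38
back: M1=9/10−1/5·-9/38=18/19
M: M0=0, M1=18/19, M2=-9/38, M3=0
seg 0: a=4, c=M0/2=0, d=(M1−M0)/(6·3)=1/19, b=Δ0−h0·(2M0+M1)/6=-47/19
seg 1: a=-2, c=M1/2=9/19, d=(M2−M1)/(6·2)=-15/152, b=Δ1−h1·(2M1+M2)/6=-20/19
seg 2: a=-3, c=M2/2=-9/76, d=(M3−M2)/(6·2)=3/152, b=Δ2−h2·(2M2+M3)/6=-13/38
t_q=13/2 → seg 2, τ=3/2; S=-3+-13/38·τ+-9/76·τ²+3/152·τ³=-4515/1216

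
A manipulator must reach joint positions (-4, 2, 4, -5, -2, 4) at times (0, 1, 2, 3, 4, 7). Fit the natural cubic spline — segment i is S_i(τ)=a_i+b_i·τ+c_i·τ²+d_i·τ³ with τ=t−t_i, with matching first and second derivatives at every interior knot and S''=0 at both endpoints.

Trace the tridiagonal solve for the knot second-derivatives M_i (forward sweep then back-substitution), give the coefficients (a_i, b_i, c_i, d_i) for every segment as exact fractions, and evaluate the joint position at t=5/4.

  seg 0: a=-4 b=2624/433 c=0 d=-26/433
  seg 1: a=2 b=2546/433 c=-78/433 d=-1602/433
  seg 2: a=4 b=-2416/433 c=-4884/433 d=3403/433
  seg 3: a=-5 b=-1975/433 c=5325/433 d=-2051/433
  seg 4: a=-2 b=2522/433 c=-828/433 d=92/433
S(5/4) = 47123/13856

Δ: Δ0=6, Δ1=2, Δ2=-9, Δ3=3, Δ4=2
row 1: diag=4, rhs=-24; c'=1/4, d'=-6
row 2: denom=4−1·1/4=15/4; d'=(-66−1·-6)/(15/4)=-16
row 3: denom=4−1·4/15=56/15; d'=(72−1·-16)/(56/15)=165/7
row 4: denom=8−1·15/56=433/56; d'=(-6−1·165/7)/(433/56)=-1656/433
back: M4=-1656/433
back: M3=165/7−15/56·-1656/433=10650/433
back: M2=-16−4/15·10650/433=-9768/433
back: M1=-6−1/4·-9768/433=-156/433
M: M0=0, M1=-156/433, M2=-9768/433, M3=10650/433, M4=-1656/433, M5=0
seg 0: a=-4, c=M0/2=0, d=(M1−M0)/(6·1)=-26/433, b=Δ0−h0·(2M0+M1)/6=2624/433
seg 1: a=2, c=M1/2=-78/433, d=(M2−M1)/(6·1)=-1602/433, b=Δ1−h1·(2M1+M2)/6=2546/433
seg 2: a=4, c=M2/2=-4884/433, d=(M3−M2)/(6·1)=3403/433, b=Δ2−h2·(2M2+M3)/6=-2416/433
seg 3: a=-5, c=M3/2=5325/433, d=(M4−M3)/(6·1)=-2051/433, b=Δ3−h3·(2M3+M4)/6=-1975/433
seg 4: a=-2, c=M4/2=-828/433, d=(M5−M4)/(6·3)=92/433, b=Δ4−h4·(2M4+M5)/6=2522/433
t_q=5/4 → seg 1, τ=1/4; S=2+2546/433·τ+-78/433·τ²+-1602/433·τ³=47123/13856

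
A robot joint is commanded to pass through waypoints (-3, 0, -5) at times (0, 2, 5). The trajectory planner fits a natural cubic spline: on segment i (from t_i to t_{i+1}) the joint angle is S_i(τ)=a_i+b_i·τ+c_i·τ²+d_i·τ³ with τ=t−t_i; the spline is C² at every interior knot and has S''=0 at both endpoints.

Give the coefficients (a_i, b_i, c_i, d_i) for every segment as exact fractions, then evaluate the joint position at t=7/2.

Δ: Δ0=3/2, Δ1=-5/3
row 1: diag=10, rhs=-19; c'=3/10, d'=-19/10
back: M1=-19/10
M: M0=0, M1=-19/10, M2=0
seg 0: a=-3, c=M0/2=0, d=(M1−M0)/(6·2)=-19/120, b=Δ0−h0·(2M0+M1)/6=32/15
seg 1: a=0, c=M1/2=-19/20, d=(M2−M1)/(6·3)=19/180, b=Δ1−h1·(2M1+M2)/6=7/30
t_q=7/2 → seg 1, τ=3/2; S=0+7/30·τ+-19/20·τ²+19/180·τ³=-229/160

  seg 0: a=-3 b=32/15 c=0 d=-19/120
  seg 1: a=0 b=7/30 c=-19/20 d=19/180
S(7/2) = -229/160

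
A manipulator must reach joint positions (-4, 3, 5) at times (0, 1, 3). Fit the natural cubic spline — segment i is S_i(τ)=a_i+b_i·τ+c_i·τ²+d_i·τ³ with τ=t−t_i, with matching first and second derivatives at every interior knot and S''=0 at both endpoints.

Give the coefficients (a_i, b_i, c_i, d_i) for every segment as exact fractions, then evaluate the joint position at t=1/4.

  seg 0: a=-4 b=8 c=0 d=-1
  seg 1: a=3 b=5 c=-3 d=1/2
S(1/4) = -129/64

Δ: Δ0=7, Δ1=1
row 1: diag=6, rhs=-36; c'=1/3, d'=-6
back: M1=-6
M: M0=0, M1=-6, M2=0
seg 0: a=-4, c=M0/2=0, d=(M1−M0)/(6·1)=-1, b=Δ0−h0·(2M0+M1)/6=8
seg 1: a=3, c=M1/2=-3, d=(M2−M1)/(6·2)=1/2, b=Δ1−h1·(2M1+M2)/6=5
t_q=1/4 → seg 0, τ=1/4; S=-4+8·τ+0·τ²+-1·τ³=-129/64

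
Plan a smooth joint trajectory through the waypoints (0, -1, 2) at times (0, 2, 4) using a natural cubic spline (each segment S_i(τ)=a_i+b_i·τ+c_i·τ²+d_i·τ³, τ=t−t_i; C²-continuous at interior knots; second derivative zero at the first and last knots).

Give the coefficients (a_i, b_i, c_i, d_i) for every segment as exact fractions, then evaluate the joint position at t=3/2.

Δ: Δ0=-1/2, Δ1=3/2
row 1: diag=8, rhs=12; c'=1/4, d'=3/2
back: M1=3/2
M: M0=0, M1=3/2, M2=0
seg 0: a=0, c=M0/2=0, d=(M1−M0)/(6·2)=1/8, b=Δ0−h0·(2M0+M1)/6=-1
seg 1: a=-1, c=M1/2=3/4, d=(M2−M1)/(6·2)=-1/8, b=Δ1−h1·(2M1+M2)/6=1/2
t_q=3/2 → seg 0, τ=3/2; S=0+-1·τ+0·τ²+1/8·τ³=-69/64

  seg 0: a=0 b=-1 c=0 d=1/8
  seg 1: a=-1 b=1/2 c=3/4 d=-1/8
S(3/2) = -69/64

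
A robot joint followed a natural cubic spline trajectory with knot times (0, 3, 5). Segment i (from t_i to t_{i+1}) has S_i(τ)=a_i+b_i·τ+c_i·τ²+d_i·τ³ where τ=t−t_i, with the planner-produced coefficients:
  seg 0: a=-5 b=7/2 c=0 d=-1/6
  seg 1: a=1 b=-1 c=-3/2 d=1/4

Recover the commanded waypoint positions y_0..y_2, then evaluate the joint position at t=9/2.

y_0=-5 y_1=1 y_2=-5
S(9/2) = -97/32

y_0 = S_0(0) = a_0 = -5
y_1 = S_1(0) = a_1 = 1
y_2 = S_1(2) = -5
t_q=9/2 is in segment 1 (τ=3/2); S_1(τ)=-97/32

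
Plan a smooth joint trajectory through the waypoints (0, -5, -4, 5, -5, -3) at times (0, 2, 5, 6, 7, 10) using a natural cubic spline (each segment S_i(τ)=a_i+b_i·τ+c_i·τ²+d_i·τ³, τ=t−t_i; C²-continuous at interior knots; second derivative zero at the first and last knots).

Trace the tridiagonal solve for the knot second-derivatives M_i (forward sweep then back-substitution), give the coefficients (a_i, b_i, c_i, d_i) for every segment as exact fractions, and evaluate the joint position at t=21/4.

Δ: Δ0=-5/2, Δ1=1/3, Δ2=9, Δ3=-10, Δ4=2/3
row 1: diag=10, rhs=17; c'=3/10, d'=17/10
row 2: denom=8−3·3/10=71/10; d'=(52−3·17/10)/(71/10)=469/71
row 3: denom=4−1·10/71=274/71; d'=(-114−1·469/71)/(274/71)=-8563/274
row 4: denom=8−1·71/274=2121/274; d'=(64−1·-8563/274)/(2121/274)=26099/2121
back: M4=26099/2121
back: M3=-8563/274−71/274·26099/2121=-73048/2121
back: M2=469/71−10/71·-73048/2121=24299/2121
back: M1=17/10−3/10·24299/2121=-1228/707
M: M0=0, M1=-1228/707, M2=24299/2121, M3=-73048/2121, M4=26099/2121, M5=0
seg 0: a=0, c=M0/2=0, d=(M1−M0)/(6·2)=-307/2121, b=Δ0−h0·(2M0+M1)/6=-8149/4242
seg 1: a=-5, c=M1/2=-614/707, d=(M2−M1)/(6·3)=27983/38178, b=Δ1−h1·(2M1+M2)/6=-15517/4242
seg 2: a=-4, c=M2/2=24299/4242, d=(M3−M2)/(6·1)=-32449/4242, b=Δ2−h2·(2M2+M3)/6=23164/2121
seg 3: a=5, c=M3/2=-36524/2121, d=(M4−M3)/(6·1)=33049/4242, b=Δ3−h3·(2M3+M4)/6=-807/1414
seg 4: a=-5, c=M4/2=26099/4242, d=(M5−M4)/(6·3)=-26099/38178, b=Δ4−h4·(2M4+M5)/6=-24685/2121
t_q=21/4 → seg 2, τ=1/4; S=-4+23164/2121·τ+24299/4242·τ²+-32449/4242·τ³=-93319/90496

  seg 0: a=0 b=-8149/4242 c=0 d=-307/2121
  seg 1: a=-5 b=-15517/4242 c=-614/707 d=27983/38178
  seg 2: a=-4 b=23164/2121 c=24299/4242 d=-32449/4242
  seg 3: a=5 b=-807/1414 c=-36524/2121 d=33049/4242
  seg 4: a=-5 b=-24685/2121 c=26099/4242 d=-26099/38178
S(21/4) = -93319/90496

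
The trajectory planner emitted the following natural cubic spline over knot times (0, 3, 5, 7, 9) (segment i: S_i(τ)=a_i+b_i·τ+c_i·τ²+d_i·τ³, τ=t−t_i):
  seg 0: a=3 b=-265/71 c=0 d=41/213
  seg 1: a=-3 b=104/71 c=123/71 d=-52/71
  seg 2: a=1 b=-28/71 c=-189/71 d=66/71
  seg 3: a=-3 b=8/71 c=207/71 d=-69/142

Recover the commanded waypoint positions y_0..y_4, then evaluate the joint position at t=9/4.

y_0 = S_0(0) = a_0 = 3
y_1 = S_1(0) = a_1 = -3
y_2 = S_2(0) = a_2 = 1
y_3 = S_3(0) = a_3 = -3
y_4 = S_3(2) = 5
t_q=9/4 is in segment 0 (τ=9/4); S_0(τ)=-14565/4544

y_0=3 y_1=-3 y_2=1 y_3=-3 y_4=5
S(9/4) = -14565/4544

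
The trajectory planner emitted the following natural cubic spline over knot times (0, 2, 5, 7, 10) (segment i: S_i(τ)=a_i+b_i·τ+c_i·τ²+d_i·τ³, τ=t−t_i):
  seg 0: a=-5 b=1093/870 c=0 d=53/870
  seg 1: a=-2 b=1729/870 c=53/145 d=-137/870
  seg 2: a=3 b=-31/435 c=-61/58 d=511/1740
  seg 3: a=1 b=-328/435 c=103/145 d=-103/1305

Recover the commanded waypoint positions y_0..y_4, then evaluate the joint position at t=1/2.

y_0=-5 y_1=-2 y_2=3 y_3=1 y_4=3
S(1/2) = -2025/464

y_0 = S_0(0) = a_0 = -5
y_1 = S_1(0) = a_1 = -2
y_2 = S_2(0) = a_2 = 3
y_3 = S_3(0) = a_3 = 1
y_4 = S_3(3) = 3
t_q=1/2 is in segment 0 (τ=1/2); S_0(τ)=-2025/464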